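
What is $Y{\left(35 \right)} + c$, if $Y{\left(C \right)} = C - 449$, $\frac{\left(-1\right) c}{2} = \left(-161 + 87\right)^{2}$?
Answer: $-11366$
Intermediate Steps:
$c = -10952$ ($c = - 2 \left(-161 + 87\right)^{2} = - 2 \left(-74\right)^{2} = \left(-2\right) 5476 = -10952$)
$Y{\left(C \right)} = -449 + C$
$Y{\left(35 \right)} + c = \left(-449 + 35\right) - 10952 = -414 - 10952 = -11366$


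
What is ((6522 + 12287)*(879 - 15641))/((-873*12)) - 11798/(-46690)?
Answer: 3240999249967/122281110 ≈ 26505.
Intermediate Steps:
((6522 + 12287)*(879 - 15641))/((-873*12)) - 11798/(-46690) = (18809*(-14762))/(-10476) - 11798*(-1/46690) = -277658458*(-1/10476) + 5899/23345 = 138829229/5238 + 5899/23345 = 3240999249967/122281110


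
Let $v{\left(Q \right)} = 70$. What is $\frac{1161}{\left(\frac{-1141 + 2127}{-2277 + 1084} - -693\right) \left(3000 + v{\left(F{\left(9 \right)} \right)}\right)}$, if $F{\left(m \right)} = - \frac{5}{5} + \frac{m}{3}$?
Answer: $\frac{1385073}{2535092410} \approx 0.00054636$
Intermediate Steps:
$F{\left(m \right)} = -1 + \frac{m}{3}$ ($F{\left(m \right)} = \left(-5\right) \frac{1}{5} + m \frac{1}{3} = -1 + \frac{m}{3}$)
$\frac{1161}{\left(\frac{-1141 + 2127}{-2277 + 1084} - -693\right) \left(3000 + v{\left(F{\left(9 \right)} \right)}\right)} = \frac{1161}{\left(\frac{-1141 + 2127}{-2277 + 1084} - -693\right) \left(3000 + 70\right)} = \frac{1161}{\left(\frac{986}{-1193} + \left(-231 + 924\right)\right) 3070} = \frac{1161}{\left(986 \left(- \frac{1}{1193}\right) + 693\right) 3070} = \frac{1161}{\left(- \frac{986}{1193} + 693\right) 3070} = \frac{1161}{\frac{825763}{1193} \cdot 3070} = \frac{1161}{\frac{2535092410}{1193}} = 1161 \cdot \frac{1193}{2535092410} = \frac{1385073}{2535092410}$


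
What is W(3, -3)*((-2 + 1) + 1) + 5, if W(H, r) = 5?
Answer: 5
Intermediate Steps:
W(3, -3)*((-2 + 1) + 1) + 5 = 5*((-2 + 1) + 1) + 5 = 5*(-1 + 1) + 5 = 5*0 + 5 = 0 + 5 = 5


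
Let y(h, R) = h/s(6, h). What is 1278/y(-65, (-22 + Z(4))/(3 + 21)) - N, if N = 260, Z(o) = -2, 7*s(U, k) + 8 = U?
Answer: -115744/455 ≈ -254.38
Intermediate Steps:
s(U, k) = -8/7 + U/7
y(h, R) = -7*h/2 (y(h, R) = h/(-8/7 + (⅐)*6) = h/(-8/7 + 6/7) = h/(-2/7) = h*(-7/2) = -7*h/2)
1278/y(-65, (-22 + Z(4))/(3 + 21)) - N = 1278/((-7/2*(-65))) - 1*260 = 1278/(455/2) - 260 = 1278*(2/455) - 260 = 2556/455 - 260 = -115744/455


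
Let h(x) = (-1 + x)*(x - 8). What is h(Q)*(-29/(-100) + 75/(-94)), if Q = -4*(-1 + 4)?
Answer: -31031/235 ≈ -132.05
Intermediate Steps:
Q = -12 (Q = -4*3 = -12)
h(x) = (-1 + x)*(-8 + x)
h(Q)*(-29/(-100) + 75/(-94)) = (8 + (-12)² - 9*(-12))*(-29/(-100) + 75/(-94)) = (8 + 144 + 108)*(-29*(-1/100) + 75*(-1/94)) = 260*(29/100 - 75/94) = 260*(-2387/4700) = -31031/235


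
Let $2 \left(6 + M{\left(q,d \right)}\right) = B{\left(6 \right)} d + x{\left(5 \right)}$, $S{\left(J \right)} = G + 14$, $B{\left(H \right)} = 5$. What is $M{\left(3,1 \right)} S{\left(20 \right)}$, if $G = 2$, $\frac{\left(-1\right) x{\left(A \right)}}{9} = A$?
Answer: $-416$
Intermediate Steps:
$x{\left(A \right)} = - 9 A$
$S{\left(J \right)} = 16$ ($S{\left(J \right)} = 2 + 14 = 16$)
$M{\left(q,d \right)} = - \frac{57}{2} + \frac{5 d}{2}$ ($M{\left(q,d \right)} = -6 + \frac{5 d - 45}{2} = -6 + \frac{-45 + 5 d}{2} = -6 + \left(- \frac{45}{2} + \frac{5 d}{2}\right) = - \frac{57}{2} + \frac{5 d}{2}$)
$M{\left(3,1 \right)} S{\left(20 \right)} = \left(- \frac{57}{2} + \frac{5}{2} \cdot 1\right) 16 = \left(- \frac{57}{2} + \frac{5}{2}\right) 16 = \left(-26\right) 16 = -416$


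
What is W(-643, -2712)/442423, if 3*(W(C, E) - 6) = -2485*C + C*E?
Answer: 3341689/1327269 ≈ 2.5177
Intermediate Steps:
W(C, E) = 6 - 2485*C/3 + C*E/3 (W(C, E) = 6 + (-2485*C + C*E)/3 = 6 + (-2485*C/3 + C*E/3) = 6 - 2485*C/3 + C*E/3)
W(-643, -2712)/442423 = (6 - 2485/3*(-643) + (1/3)*(-643)*(-2712))/442423 = (6 + 1597855/3 + 581272)*(1/442423) = (3341689/3)*(1/442423) = 3341689/1327269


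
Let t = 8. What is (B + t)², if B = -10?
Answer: 4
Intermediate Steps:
(B + t)² = (-10 + 8)² = (-2)² = 4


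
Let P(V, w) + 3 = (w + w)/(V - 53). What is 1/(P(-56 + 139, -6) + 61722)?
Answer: 5/308593 ≈ 1.6203e-5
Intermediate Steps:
P(V, w) = -3 + 2*w/(-53 + V) (P(V, w) = -3 + (w + w)/(V - 53) = -3 + (2*w)/(-53 + V) = -3 + 2*w/(-53 + V))
1/(P(-56 + 139, -6) + 61722) = 1/((159 - 3*(-56 + 139) + 2*(-6))/(-53 + (-56 + 139)) + 61722) = 1/((159 - 3*83 - 12)/(-53 + 83) + 61722) = 1/((159 - 249 - 12)/30 + 61722) = 1/((1/30)*(-102) + 61722) = 1/(-17/5 + 61722) = 1/(308593/5) = 5/308593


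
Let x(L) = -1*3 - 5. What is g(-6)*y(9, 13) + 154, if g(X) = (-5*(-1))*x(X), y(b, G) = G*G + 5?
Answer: -6806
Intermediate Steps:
x(L) = -8 (x(L) = -3 - 5 = -8)
y(b, G) = 5 + G² (y(b, G) = G² + 5 = 5 + G²)
g(X) = -40 (g(X) = -5*(-1)*(-8) = 5*(-8) = -40)
g(-6)*y(9, 13) + 154 = -40*(5 + 13²) + 154 = -40*(5 + 169) + 154 = -40*174 + 154 = -6960 + 154 = -6806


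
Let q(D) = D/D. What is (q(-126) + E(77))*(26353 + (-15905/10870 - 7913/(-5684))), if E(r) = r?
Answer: 6350049511767/3089254 ≈ 2.0555e+6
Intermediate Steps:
q(D) = 1
(q(-126) + E(77))*(26353 + (-15905/10870 - 7913/(-5684))) = (1 + 77)*(26353 + (-15905/10870 - 7913/(-5684))) = 78*(26353 + (-15905*1/10870 - 7913*(-1/5684))) = 78*(26353 + (-3181/2174 + 7913/5684)) = 78*(26353 - 438971/6178508) = 78*(162821782353/6178508) = 6350049511767/3089254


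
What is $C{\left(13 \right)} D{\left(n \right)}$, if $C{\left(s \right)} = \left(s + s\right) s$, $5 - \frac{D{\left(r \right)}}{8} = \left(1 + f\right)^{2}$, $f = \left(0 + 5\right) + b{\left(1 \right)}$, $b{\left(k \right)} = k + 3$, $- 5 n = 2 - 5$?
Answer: $-256880$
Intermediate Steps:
$n = \frac{3}{5}$ ($n = - \frac{2 - 5}{5} = \left(- \frac{1}{5}\right) \left(-3\right) = \frac{3}{5} \approx 0.6$)
$b{\left(k \right)} = 3 + k$
$f = 9$ ($f = \left(0 + 5\right) + \left(3 + 1\right) = 5 + 4 = 9$)
$D{\left(r \right)} = -760$ ($D{\left(r \right)} = 40 - 8 \left(1 + 9\right)^{2} = 40 - 8 \cdot 10^{2} = 40 - 800 = -760$)
$C{\left(s \right)} = 2 s^{2}$ ($C{\left(s \right)} = 2 s s = 2 s^{2}$)
$C{\left(13 \right)} D{\left(n \right)} = 2 \cdot 13^{2} \left(-760\right) = 2 \cdot 169 \left(-760\right) = 338 \left(-760\right) = -256880$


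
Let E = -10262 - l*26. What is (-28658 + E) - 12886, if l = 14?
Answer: -52170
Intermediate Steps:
E = -10626 (E = -10262 - 14*26 = -10262 - 1*364 = -10262 - 364 = -10626)
(-28658 + E) - 12886 = (-28658 - 10626) - 12886 = -39284 - 12886 = -52170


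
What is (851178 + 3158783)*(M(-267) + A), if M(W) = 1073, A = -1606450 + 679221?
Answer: -3713849439916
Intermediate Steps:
A = -927229
(851178 + 3158783)*(M(-267) + A) = (851178 + 3158783)*(1073 - 927229) = 4009961*(-926156) = -3713849439916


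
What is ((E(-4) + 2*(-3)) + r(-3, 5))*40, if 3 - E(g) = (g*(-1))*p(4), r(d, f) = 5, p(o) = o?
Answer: -560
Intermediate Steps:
E(g) = 3 + 4*g (E(g) = 3 - g*(-1)*4 = 3 - (-g)*4 = 3 - (-4)*g = 3 + 4*g)
((E(-4) + 2*(-3)) + r(-3, 5))*40 = (((3 + 4*(-4)) + 2*(-3)) + 5)*40 = (((3 - 16) - 6) + 5)*40 = ((-13 - 6) + 5)*40 = (-19 + 5)*40 = -14*40 = -560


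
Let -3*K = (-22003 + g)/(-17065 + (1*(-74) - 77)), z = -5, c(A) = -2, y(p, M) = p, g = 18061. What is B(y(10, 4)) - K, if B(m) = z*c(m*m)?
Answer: 86737/8608 ≈ 10.076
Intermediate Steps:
B(m) = 10 (B(m) = -5*(-2) = 10)
K = -657/8608 (K = -(-22003 + 18061)/(3*(-17065 + (1*(-74) - 77))) = -(-1314)/(-17065 + (-74 - 77)) = -(-1314)/(-17065 - 151) = -(-1314)/(-17216) = -(-1314)*(-1)/17216 = -⅓*1971/8608 = -657/8608 ≈ -0.076324)
B(y(10, 4)) - K = 10 - 1*(-657/8608) = 10 + 657/8608 = 86737/8608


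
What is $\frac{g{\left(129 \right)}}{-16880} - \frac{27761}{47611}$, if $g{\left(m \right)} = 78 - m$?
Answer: $- \frac{466177519}{803673680} \approx -0.58006$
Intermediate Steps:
$\frac{g{\left(129 \right)}}{-16880} - \frac{27761}{47611} = \frac{78 - 129}{-16880} - \frac{27761}{47611} = \left(78 - 129\right) \left(- \frac{1}{16880}\right) - \frac{27761}{47611} = \left(-51\right) \left(- \frac{1}{16880}\right) - \frac{27761}{47611} = \frac{51}{16880} - \frac{27761}{47611} = - \frac{466177519}{803673680}$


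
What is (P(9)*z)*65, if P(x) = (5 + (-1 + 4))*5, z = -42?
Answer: -109200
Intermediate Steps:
P(x) = 40 (P(x) = (5 + 3)*5 = 8*5 = 40)
(P(9)*z)*65 = (40*(-42))*65 = -1680*65 = -109200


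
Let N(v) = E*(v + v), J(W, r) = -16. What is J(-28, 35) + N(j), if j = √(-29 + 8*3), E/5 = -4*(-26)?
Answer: -16 + 1040*I*√5 ≈ -16.0 + 2325.5*I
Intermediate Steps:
E = 520 (E = 5*(-4*(-26)) = 5*104 = 520)
j = I*√5 (j = √(-29 + 24) = √(-5) = I*√5 ≈ 2.2361*I)
N(v) = 1040*v (N(v) = 520*(v + v) = 520*(2*v) = 1040*v)
J(-28, 35) + N(j) = -16 + 1040*(I*√5) = -16 + 1040*I*√5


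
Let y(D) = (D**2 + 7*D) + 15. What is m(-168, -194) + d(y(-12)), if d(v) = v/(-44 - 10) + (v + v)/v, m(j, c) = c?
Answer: -3481/18 ≈ -193.39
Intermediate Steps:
y(D) = 15 + D**2 + 7*D
d(v) = 2 - v/54 (d(v) = v/(-54) + (2*v)/v = v*(-1/54) + 2 = -v/54 + 2 = 2 - v/54)
m(-168, -194) + d(y(-12)) = -194 + (2 - (15 + (-12)**2 + 7*(-12))/54) = -194 + (2 - (15 + 144 - 84)/54) = -194 + (2 - 1/54*75) = -194 + (2 - 25/18) = -194 + 11/18 = -3481/18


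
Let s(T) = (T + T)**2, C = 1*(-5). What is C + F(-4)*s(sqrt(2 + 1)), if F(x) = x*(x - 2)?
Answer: 283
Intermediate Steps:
F(x) = x*(-2 + x)
C = -5
s(T) = 4*T**2 (s(T) = (2*T)**2 = 4*T**2)
C + F(-4)*s(sqrt(2 + 1)) = -5 + (-4*(-2 - 4))*(4*(sqrt(2 + 1))**2) = -5 + (-4*(-6))*(4*(sqrt(3))**2) = -5 + 24*(4*3) = -5 + 24*12 = -5 + 288 = 283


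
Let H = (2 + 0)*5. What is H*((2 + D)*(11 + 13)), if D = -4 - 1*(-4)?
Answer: 480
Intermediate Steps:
D = 0 (D = -4 + 4 = 0)
H = 10 (H = 2*5 = 10)
H*((2 + D)*(11 + 13)) = 10*((2 + 0)*(11 + 13)) = 10*(2*24) = 10*48 = 480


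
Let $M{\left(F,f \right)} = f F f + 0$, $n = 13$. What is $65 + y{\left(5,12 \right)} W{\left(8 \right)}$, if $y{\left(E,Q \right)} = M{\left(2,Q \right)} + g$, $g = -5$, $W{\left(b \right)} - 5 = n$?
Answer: $5159$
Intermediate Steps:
$W{\left(b \right)} = 18$ ($W{\left(b \right)} = 5 + 13 = 18$)
$M{\left(F,f \right)} = F f^{2}$ ($M{\left(F,f \right)} = F f f + 0 = F f^{2} + 0 = F f^{2}$)
$y{\left(E,Q \right)} = -5 + 2 Q^{2}$ ($y{\left(E,Q \right)} = 2 Q^{2} - 5 = -5 + 2 Q^{2}$)
$65 + y{\left(5,12 \right)} W{\left(8 \right)} = 65 + \left(-5 + 2 \cdot 12^{2}\right) 18 = 65 + \left(-5 + 2 \cdot 144\right) 18 = 65 + \left(-5 + 288\right) 18 = 65 + 283 \cdot 18 = 65 + 5094 = 5159$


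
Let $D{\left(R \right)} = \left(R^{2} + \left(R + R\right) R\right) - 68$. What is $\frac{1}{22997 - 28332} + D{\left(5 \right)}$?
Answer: $\frac{37344}{5335} \approx 6.9998$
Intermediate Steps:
$D{\left(R \right)} = -68 + 3 R^{2}$ ($D{\left(R \right)} = \left(R^{2} + 2 R R\right) - 68 = \left(R^{2} + 2 R^{2}\right) - 68 = 3 R^{2} - 68 = -68 + 3 R^{2}$)
$\frac{1}{22997 - 28332} + D{\left(5 \right)} = \frac{1}{22997 - 28332} - \left(68 - 3 \cdot 5^{2}\right) = \frac{1}{-5335} + \left(-68 + 3 \cdot 25\right) = - \frac{1}{5335} + \left(-68 + 75\right) = - \frac{1}{5335} + 7 = \frac{37344}{5335}$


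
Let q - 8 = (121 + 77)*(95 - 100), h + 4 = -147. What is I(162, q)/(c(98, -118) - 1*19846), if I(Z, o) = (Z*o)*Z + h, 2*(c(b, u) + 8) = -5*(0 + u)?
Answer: 25771759/19559 ≈ 1317.6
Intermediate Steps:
h = -151 (h = -4 - 147 = -151)
c(b, u) = -8 - 5*u/2 (c(b, u) = -8 + (-5*(0 + u))/2 = -8 + (-5*u)/2 = -8 - 5*u/2)
q = -982 (q = 8 + (121 + 77)*(95 - 100) = 8 + 198*(-5) = 8 - 990 = -982)
I(Z, o) = -151 + o*Z**2 (I(Z, o) = (Z*o)*Z - 151 = o*Z**2 - 151 = -151 + o*Z**2)
I(162, q)/(c(98, -118) - 1*19846) = (-151 - 982*162**2)/((-8 - 5/2*(-118)) - 1*19846) = (-151 - 982*26244)/((-8 + 295) - 19846) = (-151 - 25771608)/(287 - 19846) = -25771759/(-19559) = -25771759*(-1/19559) = 25771759/19559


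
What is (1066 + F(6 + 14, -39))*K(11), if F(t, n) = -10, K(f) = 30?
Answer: 31680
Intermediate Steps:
(1066 + F(6 + 14, -39))*K(11) = (1066 - 10)*30 = 1056*30 = 31680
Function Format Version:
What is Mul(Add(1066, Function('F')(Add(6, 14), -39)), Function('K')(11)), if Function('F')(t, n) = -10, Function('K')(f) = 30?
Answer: 31680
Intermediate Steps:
Mul(Add(1066, Function('F')(Add(6, 14), -39)), Function('K')(11)) = Mul(Add(1066, -10), 30) = Mul(1056, 30) = 31680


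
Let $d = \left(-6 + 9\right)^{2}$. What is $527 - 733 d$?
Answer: $-6070$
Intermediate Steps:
$d = 9$ ($d = 3^{2} = 9$)
$527 - 733 d = 527 - 6597 = -6070$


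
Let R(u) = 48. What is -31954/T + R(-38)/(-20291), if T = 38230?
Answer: -325106827/387862465 ≈ -0.83820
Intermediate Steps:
-31954/T + R(-38)/(-20291) = -31954/38230 + 48/(-20291) = -31954*1/38230 + 48*(-1/20291) = -15977/19115 - 48/20291 = -325106827/387862465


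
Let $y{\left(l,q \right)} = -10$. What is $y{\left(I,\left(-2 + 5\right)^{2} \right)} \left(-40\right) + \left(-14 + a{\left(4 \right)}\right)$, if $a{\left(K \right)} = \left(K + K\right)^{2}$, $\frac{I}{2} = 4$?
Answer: $450$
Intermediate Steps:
$I = 8$ ($I = 2 \cdot 4 = 8$)
$a{\left(K \right)} = 4 K^{2}$ ($a{\left(K \right)} = \left(2 K\right)^{2} = 4 K^{2}$)
$y{\left(I,\left(-2 + 5\right)^{2} \right)} \left(-40\right) + \left(-14 + a{\left(4 \right)}\right) = \left(-10\right) \left(-40\right) - \left(14 - 4 \cdot 4^{2}\right) = 400 + \left(-14 + 4 \cdot 16\right) = 400 + \left(-14 + 64\right) = 400 + 50 = 450$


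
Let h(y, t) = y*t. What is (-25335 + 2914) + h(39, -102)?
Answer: -26399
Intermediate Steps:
h(y, t) = t*y
(-25335 + 2914) + h(39, -102) = (-25335 + 2914) - 102*39 = -22421 - 3978 = -26399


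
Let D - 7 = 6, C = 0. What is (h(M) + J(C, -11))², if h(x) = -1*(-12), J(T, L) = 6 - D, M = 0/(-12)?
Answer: 25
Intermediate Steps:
D = 13 (D = 7 + 6 = 13)
M = 0 (M = 0*(-1/12) = 0)
J(T, L) = -7 (J(T, L) = 6 - 1*13 = 6 - 13 = -7)
h(x) = 12
(h(M) + J(C, -11))² = (12 - 7)² = 5² = 25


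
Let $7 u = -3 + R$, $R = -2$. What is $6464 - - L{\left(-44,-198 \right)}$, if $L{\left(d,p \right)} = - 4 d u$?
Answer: $\frac{44368}{7} \approx 6338.3$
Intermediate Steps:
$u = - \frac{5}{7}$ ($u = \frac{-3 - 2}{7} = \frac{1}{7} \left(-5\right) = - \frac{5}{7} \approx -0.71429$)
$L{\left(d,p \right)} = \frac{20 d}{7}$ ($L{\left(d,p \right)} = - 4 d \left(- \frac{5}{7}\right) = \frac{20 d}{7}$)
$6464 - - L{\left(-44,-198 \right)} = 6464 - - \frac{20 \left(-44\right)}{7} = 6464 - \left(-1\right) \left(- \frac{880}{7}\right) = 6464 - \frac{880}{7} = \frac{44368}{7}$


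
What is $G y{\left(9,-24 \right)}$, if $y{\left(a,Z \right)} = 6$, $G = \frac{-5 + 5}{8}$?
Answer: $0$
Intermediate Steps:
$G = 0$ ($G = 0 \cdot \frac{1}{8} = 0$)
$G y{\left(9,-24 \right)} = 0 \cdot 6 = 0$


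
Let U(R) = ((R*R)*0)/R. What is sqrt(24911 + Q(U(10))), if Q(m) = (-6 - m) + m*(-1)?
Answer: sqrt(24905) ≈ 157.81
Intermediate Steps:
U(R) = 0 (U(R) = (R**2*0)/R = 0/R = 0)
Q(m) = -6 - 2*m (Q(m) = (-6 - m) - m = -6 - 2*m)
sqrt(24911 + Q(U(10))) = sqrt(24911 + (-6 - 2*0)) = sqrt(24911 + (-6 + 0)) = sqrt(24911 - 6) = sqrt(24905)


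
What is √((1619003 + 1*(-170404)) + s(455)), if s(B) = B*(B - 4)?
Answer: 6*√45939 ≈ 1286.0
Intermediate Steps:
s(B) = B*(-4 + B)
√((1619003 + 1*(-170404)) + s(455)) = √((1619003 + 1*(-170404)) + 455*(-4 + 455)) = √((1619003 - 170404) + 455*451) = √(1448599 + 205205) = √1653804 = 6*√45939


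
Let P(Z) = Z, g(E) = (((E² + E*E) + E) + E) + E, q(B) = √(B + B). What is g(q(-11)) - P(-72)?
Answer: 28 + 3*I*√22 ≈ 28.0 + 14.071*I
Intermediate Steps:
q(B) = √2*√B (q(B) = √(2*B) = √2*√B)
g(E) = 2*E² + 3*E (g(E) = (((E² + E²) + E) + E) + E = ((2*E² + E) + E) + E = ((E + 2*E²) + E) + E = (2*E + 2*E²) + E = 2*E² + 3*E)
g(q(-11)) - P(-72) = (√2*√(-11))*(3 + 2*(√2*√(-11))) - 1*(-72) = (√2*(I*√11))*(3 + 2*(√2*(I*√11))) + 72 = (I*√22)*(3 + 2*(I*√22)) + 72 = (I*√22)*(3 + 2*I*√22) + 72 = I*√22*(3 + 2*I*√22) + 72 = 72 + I*√22*(3 + 2*I*√22)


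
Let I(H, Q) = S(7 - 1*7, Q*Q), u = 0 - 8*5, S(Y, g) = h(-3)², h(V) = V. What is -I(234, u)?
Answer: -9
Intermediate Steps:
S(Y, g) = 9 (S(Y, g) = (-3)² = 9)
u = -40 (u = 0 - 40 = -40)
I(H, Q) = 9
-I(234, u) = -1*9 = -9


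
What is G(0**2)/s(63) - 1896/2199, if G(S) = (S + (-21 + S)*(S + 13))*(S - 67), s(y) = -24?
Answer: -4474157/5864 ≈ -762.99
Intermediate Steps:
G(S) = (-67 + S)*(S + (-21 + S)*(13 + S)) (G(S) = (S + (-21 + S)*(13 + S))*(-67 + S) = (-67 + S)*(S + (-21 + S)*(13 + S)))
G(0**2)/s(63) - 1896/2199 = (18291 + (0**2)**3 - 74*(0**2)**2 + 196*0**2)/(-24) - 1896/2199 = (18291 + 0**3 - 74*0**2 + 196*0)*(-1/24) - 1896*1/2199 = (18291 + 0 - 74*0 + 0)*(-1/24) - 632/733 = (18291 + 0 + 0 + 0)*(-1/24) - 632/733 = 18291*(-1/24) - 632/733 = -6097/8 - 632/733 = -4474157/5864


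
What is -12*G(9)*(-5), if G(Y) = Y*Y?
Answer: 4860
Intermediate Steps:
G(Y) = Y²
-12*G(9)*(-5) = -12*9²*(-5) = -12*81*(-5) = -972*(-5) = 4860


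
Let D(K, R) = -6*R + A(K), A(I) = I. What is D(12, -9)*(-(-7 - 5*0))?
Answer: 462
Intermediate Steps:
D(K, R) = K - 6*R (D(K, R) = -6*R + K = K - 6*R)
D(12, -9)*(-(-7 - 5*0)) = (12 - 6*(-9))*(-(-7 - 5*0)) = (12 + 54)*(-(-7 + 0)) = 66*(-1*(-7)) = 66*7 = 462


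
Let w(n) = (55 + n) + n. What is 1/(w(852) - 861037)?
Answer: -1/859278 ≈ -1.1638e-6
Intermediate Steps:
w(n) = 55 + 2*n
1/(w(852) - 861037) = 1/((55 + 2*852) - 861037) = 1/((55 + 1704) - 861037) = 1/(1759 - 861037) = 1/(-859278) = -1/859278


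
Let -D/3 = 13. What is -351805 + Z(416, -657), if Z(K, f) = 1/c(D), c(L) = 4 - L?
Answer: -15127614/43 ≈ -3.5181e+5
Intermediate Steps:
D = -39 (D = -3*13 = -39)
Z(K, f) = 1/43 (Z(K, f) = 1/(4 - 1*(-39)) = 1/(4 + 39) = 1/43)
-351805 + Z(416, -657) = -351805 + 1/43 = -15127614/43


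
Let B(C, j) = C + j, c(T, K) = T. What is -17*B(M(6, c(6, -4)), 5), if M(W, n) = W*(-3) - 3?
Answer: 272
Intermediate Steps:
M(W, n) = -3 - 3*W (M(W, n) = -3*W - 3 = -3 - 3*W)
-17*B(M(6, c(6, -4)), 5) = -17*((-3 - 3*6) + 5) = -17*((-3 - 18) + 5) = -17*(-21 + 5) = -17*(-16) = 272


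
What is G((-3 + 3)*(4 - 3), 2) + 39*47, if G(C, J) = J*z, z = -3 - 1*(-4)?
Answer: 1835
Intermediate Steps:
z = 1 (z = -3 + 4 = 1)
G(C, J) = J (G(C, J) = J*1 = J)
G((-3 + 3)*(4 - 3), 2) + 39*47 = 2 + 39*47 = 2 + 1833 = 1835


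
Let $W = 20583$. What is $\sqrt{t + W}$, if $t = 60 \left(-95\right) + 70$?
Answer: $\sqrt{14953} \approx 122.28$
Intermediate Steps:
$t = -5630$ ($t = -5700 + 70 = -5630$)
$\sqrt{t + W} = \sqrt{-5630 + 20583} = \sqrt{14953}$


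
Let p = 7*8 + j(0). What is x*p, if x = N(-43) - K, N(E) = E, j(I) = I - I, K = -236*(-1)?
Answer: -15624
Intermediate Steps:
K = 236
j(I) = 0
p = 56 (p = 7*8 + 0 = 56 + 0 = 56)
x = -279 (x = -43 - 1*236 = -43 - 236 = -279)
x*p = -279*56 = -15624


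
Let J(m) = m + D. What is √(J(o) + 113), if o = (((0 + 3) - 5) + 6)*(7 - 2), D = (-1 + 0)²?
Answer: √134 ≈ 11.576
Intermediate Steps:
D = 1 (D = (-1)² = 1)
o = 20 (o = ((3 - 5) + 6)*5 = (-2 + 6)*5 = 4*5 = 20)
J(m) = 1 + m (J(m) = m + 1 = 1 + m)
√(J(o) + 113) = √((1 + 20) + 113) = √(21 + 113) = √134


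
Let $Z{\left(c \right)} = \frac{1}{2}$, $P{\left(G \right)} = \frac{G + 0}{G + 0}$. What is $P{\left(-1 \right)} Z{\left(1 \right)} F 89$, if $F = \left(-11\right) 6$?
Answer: $-2937$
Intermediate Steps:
$P{\left(G \right)} = 1$ ($P{\left(G \right)} = \frac{G}{G} = 1$)
$Z{\left(c \right)} = \frac{1}{2}$
$F = -66$
$P{\left(-1 \right)} Z{\left(1 \right)} F 89 = 1 \cdot \frac{1}{2} \left(-66\right) 89 = \frac{1}{2} \left(-66\right) 89 = \left(-33\right) 89 = -2937$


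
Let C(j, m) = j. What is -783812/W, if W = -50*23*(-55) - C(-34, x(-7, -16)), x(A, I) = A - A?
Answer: -195953/15821 ≈ -12.386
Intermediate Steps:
x(A, I) = 0
W = 63284 (W = -50*23*(-55) - 1*(-34) = -1150*(-55) + 34 = 63250 + 34 = 63284)
-783812/W = -783812/63284 = -783812*1/63284 = -195953/15821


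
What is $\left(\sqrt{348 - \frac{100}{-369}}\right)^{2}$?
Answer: $\frac{128512}{369} \approx 348.27$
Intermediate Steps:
$\left(\sqrt{348 - \frac{100}{-369}}\right)^{2} = \left(\sqrt{348 - - \frac{100}{369}}\right)^{2} = \left(\sqrt{348 + \frac{100}{369}}\right)^{2} = \left(\sqrt{\frac{128512}{369}}\right)^{2} = \left(\frac{16 \sqrt{20582}}{123}\right)^{2} = \frac{128512}{369}$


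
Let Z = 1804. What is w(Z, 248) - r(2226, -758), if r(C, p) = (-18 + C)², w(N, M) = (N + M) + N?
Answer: -4871408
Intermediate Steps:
w(N, M) = M + 2*N (w(N, M) = (M + N) + N = M + 2*N)
w(Z, 248) - r(2226, -758) = (248 + 2*1804) - (-18 + 2226)² = (248 + 3608) - 1*2208² = 3856 - 1*4875264 = 3856 - 4875264 = -4871408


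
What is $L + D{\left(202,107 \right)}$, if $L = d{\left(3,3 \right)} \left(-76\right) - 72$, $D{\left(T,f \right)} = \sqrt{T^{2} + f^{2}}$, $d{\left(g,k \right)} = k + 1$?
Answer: $-376 + \sqrt{52253} \approx -147.41$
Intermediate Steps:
$d{\left(g,k \right)} = 1 + k$
$L = -376$ ($L = \left(1 + 3\right) \left(-76\right) - 72 = 4 \left(-76\right) - 72 = -304 - 72 = -376$)
$L + D{\left(202,107 \right)} = -376 + \sqrt{202^{2} + 107^{2}} = -376 + \sqrt{40804 + 11449} = -376 + \sqrt{52253}$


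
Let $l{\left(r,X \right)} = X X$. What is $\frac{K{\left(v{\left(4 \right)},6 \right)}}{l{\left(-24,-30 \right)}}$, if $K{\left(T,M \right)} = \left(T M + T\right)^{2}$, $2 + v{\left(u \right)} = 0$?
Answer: $\frac{49}{225} \approx 0.21778$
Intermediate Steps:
$v{\left(u \right)} = -2$ ($v{\left(u \right)} = -2 + 0 = -2$)
$l{\left(r,X \right)} = X^{2}$
$K{\left(T,M \right)} = \left(T + M T\right)^{2}$ ($K{\left(T,M \right)} = \left(M T + T\right)^{2} = \left(T + M T\right)^{2}$)
$\frac{K{\left(v{\left(4 \right)},6 \right)}}{l{\left(-24,-30 \right)}} = \frac{\left(-2\right)^{2} \left(1 + 6\right)^{2}}{\left(-30\right)^{2}} = \frac{4 \cdot 7^{2}}{900} = 4 \cdot 49 \cdot \frac{1}{900} = 196 \cdot \frac{1}{900} = \frac{49}{225}$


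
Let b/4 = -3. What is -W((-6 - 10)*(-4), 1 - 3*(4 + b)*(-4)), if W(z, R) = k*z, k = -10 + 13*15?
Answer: -11840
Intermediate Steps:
b = -12 (b = 4*(-3) = -12)
k = 185 (k = -10 + 195 = 185)
W(z, R) = 185*z
-W((-6 - 10)*(-4), 1 - 3*(4 + b)*(-4)) = -185*(-6 - 10)*(-4) = -185*(-16*(-4)) = -185*64 = -1*11840 = -11840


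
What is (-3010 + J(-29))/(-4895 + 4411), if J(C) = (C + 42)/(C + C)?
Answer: 174593/28072 ≈ 6.2195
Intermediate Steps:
J(C) = (42 + C)/(2*C) (J(C) = (42 + C)/((2*C)) = (42 + C)*(1/(2*C)) = (42 + C)/(2*C))
(-3010 + J(-29))/(-4895 + 4411) = (-3010 + (½)*(42 - 29)/(-29))/(-4895 + 4411) = (-3010 + (½)*(-1/29)*13)/(-484) = (-3010 - 13/58)*(-1/484) = -174593/58*(-1/484) = 174593/28072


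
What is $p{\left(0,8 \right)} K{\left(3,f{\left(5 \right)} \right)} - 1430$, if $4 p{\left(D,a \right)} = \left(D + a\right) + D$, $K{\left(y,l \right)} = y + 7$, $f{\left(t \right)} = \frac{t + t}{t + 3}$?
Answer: $-1410$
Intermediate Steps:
$f{\left(t \right)} = \frac{2 t}{3 + t}$
$K{\left(y,l \right)} = 7 + y$
$p{\left(D,a \right)} = \frac{D}{2} + \frac{a}{4}$ ($p{\left(D,a \right)} = \frac{\left(D + a\right) + D}{4} = \frac{a + 2 D}{4} = \frac{D}{2} + \frac{a}{4}$)
$p{\left(0,8 \right)} K{\left(3,f{\left(5 \right)} \right)} - 1430 = \left(\frac{1}{2} \cdot 0 + \frac{1}{4} \cdot 8\right) \left(7 + 3\right) - 1430 = \left(0 + 2\right) 10 - 1430 = 2 \cdot 10 - 1430 = 20 - 1430 = -1410$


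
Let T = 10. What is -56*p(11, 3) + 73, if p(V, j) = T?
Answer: -487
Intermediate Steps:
p(V, j) = 10
-56*p(11, 3) + 73 = -56*10 + 73 = -560 + 73 = -487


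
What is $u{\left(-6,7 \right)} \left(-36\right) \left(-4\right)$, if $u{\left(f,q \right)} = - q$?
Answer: $-1008$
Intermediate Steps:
$u{\left(-6,7 \right)} \left(-36\right) \left(-4\right) = \left(-1\right) 7 \left(-36\right) \left(-4\right) = \left(-7\right) \left(-36\right) \left(-4\right) = 252 \left(-4\right) = -1008$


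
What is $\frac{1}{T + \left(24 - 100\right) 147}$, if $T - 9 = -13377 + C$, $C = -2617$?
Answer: $- \frac{1}{27157} \approx -3.6823 \cdot 10^{-5}$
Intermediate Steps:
$T = -15985$ ($T = 9 - 15994 = -15985$)
$\frac{1}{T + \left(24 - 100\right) 147} = \frac{1}{-15985 + \left(24 - 100\right) 147} = \frac{1}{-15985 - 11172} = \frac{1}{-27157} = - \frac{1}{27157}$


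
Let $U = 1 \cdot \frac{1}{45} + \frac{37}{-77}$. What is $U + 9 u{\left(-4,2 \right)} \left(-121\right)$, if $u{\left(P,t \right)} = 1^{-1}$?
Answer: $- \frac{3774973}{3465} \approx -1089.5$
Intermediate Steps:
$u{\left(P,t \right)} = 1$
$U = - \frac{1588}{3465}$ ($U = 1 \cdot \frac{1}{45} + 37 \left(- \frac{1}{77}\right) = \frac{1}{45} - \frac{37}{77} = - \frac{1588}{3465} \approx -0.4583$)
$U + 9 u{\left(-4,2 \right)} \left(-121\right) = - \frac{1588}{3465} + 9 \cdot 1 \left(-121\right) = - \frac{1588}{3465} + 9 \left(-121\right) = - \frac{1588}{3465} - 1089 = - \frac{3774973}{3465}$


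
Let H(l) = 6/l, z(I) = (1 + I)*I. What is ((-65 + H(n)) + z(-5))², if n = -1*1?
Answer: 2601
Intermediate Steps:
n = -1
z(I) = I*(1 + I)
((-65 + H(n)) + z(-5))² = ((-65 + 6/(-1)) - 5*(1 - 5))² = ((-65 + 6*(-1)) - 5*(-4))² = ((-65 - 6) + 20)² = (-71 + 20)² = (-51)² = 2601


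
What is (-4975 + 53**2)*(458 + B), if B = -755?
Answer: 643302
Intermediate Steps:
(-4975 + 53**2)*(458 + B) = (-4975 + 53**2)*(458 - 755) = (-4975 + 2809)*(-297) = -2166*(-297) = 643302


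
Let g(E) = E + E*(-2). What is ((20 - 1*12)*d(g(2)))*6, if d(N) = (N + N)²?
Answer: 768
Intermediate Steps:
g(E) = -E (g(E) = E - 2*E = -E)
d(N) = 4*N² (d(N) = (2*N)² = 4*N²)
((20 - 1*12)*d(g(2)))*6 = ((20 - 1*12)*(4*(-1*2)²))*6 = ((20 - 12)*(4*(-2)²))*6 = (8*(4*4))*6 = (8*16)*6 = 128*6 = 768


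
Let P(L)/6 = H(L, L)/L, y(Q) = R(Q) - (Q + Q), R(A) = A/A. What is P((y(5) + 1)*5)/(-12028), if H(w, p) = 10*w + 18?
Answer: -573/120280 ≈ -0.0047639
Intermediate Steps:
R(A) = 1
H(w, p) = 18 + 10*w
y(Q) = 1 - 2*Q (y(Q) = 1 - (Q + Q) = 1 - 2*Q)
P(L) = 6*(18 + 10*L)/L (P(L) = 6*((18 + 10*L)/L) = 6*(18 + 10*L)/L)
P((y(5) + 1)*5)/(-12028) = (60 + 108/((((1 - 2*5) + 1)*5)))/(-12028) = (60 + 108/((((1 - 10) + 1)*5)))*(-1/12028) = (60 + 108/(((-9 + 1)*5)))*(-1/12028) = (60 + 108/((-8*5)))*(-1/12028) = (60 + 108/(-40))*(-1/12028) = (60 + 108*(-1/40))*(-1/12028) = (60 - 27/10)*(-1/12028) = (573/10)*(-1/12028) = -573/120280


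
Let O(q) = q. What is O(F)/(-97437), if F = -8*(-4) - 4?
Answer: -28/97437 ≈ -0.00028737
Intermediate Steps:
F = 28 (F = 32 - 4 = 28)
O(F)/(-97437) = 28/(-97437) = 28*(-1/97437) = -28/97437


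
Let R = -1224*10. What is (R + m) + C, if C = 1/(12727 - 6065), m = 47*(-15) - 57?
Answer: -86619323/6662 ≈ -13002.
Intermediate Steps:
m = -762 (m = -705 - 57 = -762)
R = -12240
C = 1/6662 ≈ 0.00015010
(R + m) + C = (-12240 - 762) + 1/6662 = -13002 + 1/6662 = -86619323/6662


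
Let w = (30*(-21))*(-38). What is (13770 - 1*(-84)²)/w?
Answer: 373/1330 ≈ 0.28045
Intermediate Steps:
w = 23940 (w = -630*(-38) = 23940)
(13770 - 1*(-84)²)/w = (13770 - 1*(-84)²)/23940 = (13770 - 1*7056)*(1/23940) = (13770 - 7056)*(1/23940) = 6714*(1/23940) = 373/1330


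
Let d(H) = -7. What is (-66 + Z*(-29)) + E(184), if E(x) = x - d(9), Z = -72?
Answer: 2213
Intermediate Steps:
E(x) = 7 + x (E(x) = x - 1*(-7) = x + 7 = 7 + x)
(-66 + Z*(-29)) + E(184) = (-66 - 72*(-29)) + (7 + 184) = (-66 + 2088) + 191 = 2022 + 191 = 2213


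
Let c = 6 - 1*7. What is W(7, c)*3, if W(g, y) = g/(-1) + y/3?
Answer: -22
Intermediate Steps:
c = -1 (c = 6 - 7 = -1)
W(g, y) = -g + y/3 (W(g, y) = g*(-1) + y*(⅓) = -g + y/3)
W(7, c)*3 = (-1*7 + (⅓)*(-1))*3 = (-7 - ⅓)*3 = -22/3*3 = -22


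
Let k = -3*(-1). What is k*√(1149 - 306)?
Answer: 3*√843 ≈ 87.103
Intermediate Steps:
k = 3
k*√(1149 - 306) = 3*√(1149 - 306) = 3*√843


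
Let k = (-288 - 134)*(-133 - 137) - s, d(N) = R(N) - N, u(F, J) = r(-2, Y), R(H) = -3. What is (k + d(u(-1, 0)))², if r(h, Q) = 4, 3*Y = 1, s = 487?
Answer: 12869994916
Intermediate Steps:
Y = ⅓ (Y = (⅓)*1 = ⅓ ≈ 0.33333)
u(F, J) = 4
d(N) = -3 - N
k = 113453 (k = (-288 - 134)*(-133 - 137) - 1*487 = -422*(-270) - 487 = 113940 - 487 = 113453)
(k + d(u(-1, 0)))² = (113453 + (-3 - 1*4))² = (113453 + (-3 - 4))² = (113453 - 7)² = 113446² = 12869994916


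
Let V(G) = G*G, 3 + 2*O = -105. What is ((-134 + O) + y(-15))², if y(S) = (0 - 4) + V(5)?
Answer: 27889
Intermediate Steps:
O = -54 (O = -3/2 + (½)*(-105) = -3/2 - 105/2 = -54)
V(G) = G²
y(S) = 21 (y(S) = (0 - 4) + 5² = -4 + 25 = 21)
((-134 + O) + y(-15))² = ((-134 - 54) + 21)² = (-188 + 21)² = (-167)² = 27889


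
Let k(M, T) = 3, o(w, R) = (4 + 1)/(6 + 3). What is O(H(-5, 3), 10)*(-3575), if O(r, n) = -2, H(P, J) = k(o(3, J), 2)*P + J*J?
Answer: 7150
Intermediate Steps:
o(w, R) = 5/9
H(P, J) = J² + 3*P (H(P, J) = 3*P + J*J = 3*P + J² = J² + 3*P)
O(H(-5, 3), 10)*(-3575) = -2*(-3575) = 7150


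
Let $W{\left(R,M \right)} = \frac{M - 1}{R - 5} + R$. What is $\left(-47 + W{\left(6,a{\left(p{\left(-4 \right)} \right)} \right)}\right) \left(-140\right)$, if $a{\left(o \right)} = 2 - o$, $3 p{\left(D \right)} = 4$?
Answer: $\frac{17360}{3} \approx 5786.7$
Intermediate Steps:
$p{\left(D \right)} = \frac{4}{3}$ ($p{\left(D \right)} = \frac{1}{3} \cdot 4 = \frac{4}{3}$)
$W{\left(R,M \right)} = R + \frac{-1 + M}{-5 + R}$ ($W{\left(R,M \right)} = \frac{-1 + M}{-5 + R} + R = R + \frac{-1 + M}{-5 + R}$)
$\left(-47 + W{\left(6,a{\left(p{\left(-4 \right)} \right)} \right)}\right) \left(-140\right) = \left(-47 + \frac{-1 + \left(2 - \frac{4}{3}\right) + 6^{2} - 30}{-5 + 6}\right) \left(-140\right) = \left(-47 + \frac{-1 + \left(2 - \frac{4}{3}\right) + 36 - 30}{1}\right) \left(-140\right) = \left(-47 + 1 \left(-1 + \frac{2}{3} + 36 - 30\right)\right) \left(-140\right) = \left(-47 + 1 \cdot \frac{17}{3}\right) \left(-140\right) = \left(-47 + \frac{17}{3}\right) \left(-140\right) = \left(- \frac{124}{3}\right) \left(-140\right) = \frac{17360}{3}$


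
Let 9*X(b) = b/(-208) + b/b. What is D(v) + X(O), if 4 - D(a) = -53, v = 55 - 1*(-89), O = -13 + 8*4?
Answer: 11877/208 ≈ 57.101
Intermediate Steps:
O = 19 (O = -13 + 32 = 19)
v = 144 (v = 55 + 89 = 144)
D(a) = 57 (D(a) = 4 - 1*(-53) = 4 + 53 = 57)
X(b) = ⅑ - b/1872 (X(b) = (b/(-208) + b/b)/9 = (b*(-1/208) + 1)/9 = (-b/208 + 1)/9 = (1 - b/208)/9 = ⅑ - b/1872)
D(v) + X(O) = 57 + (⅑ - 1/1872*19) = 57 + (⅑ - 19/1872) = 57 + 21/208 = 11877/208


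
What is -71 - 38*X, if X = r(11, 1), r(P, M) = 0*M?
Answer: -71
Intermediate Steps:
r(P, M) = 0
X = 0
-71 - 38*X = -71 - 38*0 = -71 + 0 = -71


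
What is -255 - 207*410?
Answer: -85125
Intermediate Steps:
-255 - 207*410 = -255 - 84870 = -85125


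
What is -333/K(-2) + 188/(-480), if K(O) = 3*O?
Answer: 6613/120 ≈ 55.108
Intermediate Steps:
-333/K(-2) + 188/(-480) = -333/(3*(-2)) + 188/(-480) = -333/(-6) + 188*(-1/480) = -333*(-⅙) - 47/120 = 111/2 - 47/120 = 6613/120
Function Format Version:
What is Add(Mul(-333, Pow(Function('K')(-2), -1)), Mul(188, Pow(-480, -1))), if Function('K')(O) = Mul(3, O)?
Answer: Rational(6613, 120) ≈ 55.108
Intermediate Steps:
Add(Mul(-333, Pow(Function('K')(-2), -1)), Mul(188, Pow(-480, -1))) = Add(Mul(-333, Pow(Mul(3, -2), -1)), Mul(188, Pow(-480, -1))) = Add(Mul(-333, Pow(-6, -1)), Mul(188, Rational(-1, 480))) = Add(Mul(-333, Rational(-1, 6)), Rational(-47, 120)) = Add(Rational(111, 2), Rational(-47, 120)) = Rational(6613, 120)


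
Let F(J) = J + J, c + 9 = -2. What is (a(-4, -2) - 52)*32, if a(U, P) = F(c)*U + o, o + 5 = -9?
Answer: 704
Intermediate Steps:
o = -14 (o = -5 - 9 = -14)
c = -11 (c = -9 - 2 = -11)
F(J) = 2*J
a(U, P) = -14 - 22*U (a(U, P) = (2*(-11))*U - 14 = -22*U - 14 = -14 - 22*U)
(a(-4, -2) - 52)*32 = ((-14 - 22*(-4)) - 52)*32 = ((-14 + 88) - 52)*32 = (74 - 52)*32 = 22*32 = 704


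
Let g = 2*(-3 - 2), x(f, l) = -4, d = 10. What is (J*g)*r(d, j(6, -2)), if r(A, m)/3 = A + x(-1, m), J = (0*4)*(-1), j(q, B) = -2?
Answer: 0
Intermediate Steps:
g = -10 (g = 2*(-5) = -10)
J = 0 (J = 0*(-1) = 0)
r(A, m) = -12 + 3*A (r(A, m) = 3*(A - 4) = 3*(-4 + A) = -12 + 3*A)
(J*g)*r(d, j(6, -2)) = (0*(-10))*(-12 + 3*10) = 0*(-12 + 30) = 0*18 = 0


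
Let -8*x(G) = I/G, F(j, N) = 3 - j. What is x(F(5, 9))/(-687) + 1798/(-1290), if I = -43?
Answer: -1094897/787760 ≈ -1.3899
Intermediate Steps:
x(G) = 43/(8*G) (x(G) = -(-43)/(8*G) = 43/(8*G))
x(F(5, 9))/(-687) + 1798/(-1290) = (43/(8*(3 - 1*5)))/(-687) + 1798/(-1290) = (43/(8*(3 - 5)))*(-1/687) + 1798*(-1/1290) = ((43/8)/(-2))*(-1/687) - 899/645 = ((43/8)*(-½))*(-1/687) - 899/645 = -43/16*(-1/687) - 899/645 = 43/10992 - 899/645 = -1094897/787760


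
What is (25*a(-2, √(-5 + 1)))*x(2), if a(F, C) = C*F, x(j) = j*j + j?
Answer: -600*I ≈ -600.0*I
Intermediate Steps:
x(j) = j + j² (x(j) = j² + j = j + j²)
(25*a(-2, √(-5 + 1)))*x(2) = (25*(√(-5 + 1)*(-2)))*(2*(1 + 2)) = (25*(√(-4)*(-2)))*(2*3) = (25*((2*I)*(-2)))*6 = (25*(-4*I))*6 = -100*I*6 = -600*I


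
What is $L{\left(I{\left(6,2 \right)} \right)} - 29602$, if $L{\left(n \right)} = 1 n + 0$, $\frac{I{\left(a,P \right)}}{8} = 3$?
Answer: $-29578$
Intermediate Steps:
$I{\left(a,P \right)} = 24$ ($I{\left(a,P \right)} = 8 \cdot 3 = 24$)
$L{\left(n \right)} = n$ ($L{\left(n \right)} = n + 0 = n$)
$L{\left(I{\left(6,2 \right)} \right)} - 29602 = 24 - 29602 = -29578$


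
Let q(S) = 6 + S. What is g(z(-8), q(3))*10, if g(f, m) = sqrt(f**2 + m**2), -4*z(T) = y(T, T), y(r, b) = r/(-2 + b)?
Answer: 2*sqrt(2026) ≈ 90.022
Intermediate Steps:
z(T) = -T/(4*(-2 + T))
g(z(-8), q(3))*10 = sqrt((-1*(-8)/(-8 + 4*(-8)))**2 + (6 + 3)**2)*10 = sqrt((-1*(-8)/(-8 - 32))**2 + 9**2)*10 = sqrt((-1*(-8)/(-40))**2 + 81)*10 = sqrt((-1*(-8)*(-1/40))**2 + 81)*10 = sqrt((-1/5)**2 + 81)*10 = sqrt(1/25 + 81)*10 = sqrt(2026/25)*10 = (sqrt(2026)/5)*10 = 2*sqrt(2026)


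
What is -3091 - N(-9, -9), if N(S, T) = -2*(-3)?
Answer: -3097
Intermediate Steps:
N(S, T) = 6
-3091 - N(-9, -9) = -3091 - 1*6 = -3091 - 6 = -3097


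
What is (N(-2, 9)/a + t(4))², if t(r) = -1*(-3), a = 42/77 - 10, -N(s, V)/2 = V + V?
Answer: 31329/676 ≈ 46.345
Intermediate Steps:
N(s, V) = -4*V (N(s, V) = -2*(V + V) = -4*V)
a = -104/11 (a = 42*(1/77) - 10 = 6/11 - 10 = -104/11 ≈ -9.4545)
t(r) = 3
(N(-2, 9)/a + t(4))² = ((-4*9)/(-104/11) + 3)² = (-36*(-11/104) + 3)² = (99/26 + 3)² = (177/26)² = 31329/676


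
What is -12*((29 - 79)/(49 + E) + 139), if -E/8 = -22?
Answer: -4996/3 ≈ -1665.3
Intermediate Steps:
E = 176 (E = -8*(-22) = 176)
-12*((29 - 79)/(49 + E) + 139) = -12*((29 - 79)/(49 + 176) + 139) = -12*(-50/225 + 139) = -12*(-50*1/225 + 139) = -12*(-2/9 + 139) = -12*1249/9 = -4996/3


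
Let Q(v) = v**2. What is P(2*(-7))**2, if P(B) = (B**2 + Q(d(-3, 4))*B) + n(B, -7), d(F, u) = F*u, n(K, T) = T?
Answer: 3337929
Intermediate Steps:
P(B) = -7 + B**2 + 144*B (P(B) = (B**2 + (-3*4)**2*B) - 7 = (B**2 + (-12)**2*B) - 7 = (B**2 + 144*B) - 7 = -7 + B**2 + 144*B)
P(2*(-7))**2 = (-7 + (2*(-7))**2 + 144*(2*(-7)))**2 = (-7 + (-14)**2 + 144*(-14))**2 = (-7 + 196 - 2016)**2 = (-1827)**2 = 3337929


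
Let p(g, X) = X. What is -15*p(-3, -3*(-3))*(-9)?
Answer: 1215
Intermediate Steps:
-15*p(-3, -3*(-3))*(-9) = -(-45)*(-3)*(-9) = -15*9*(-9) = -135*(-9) = 1215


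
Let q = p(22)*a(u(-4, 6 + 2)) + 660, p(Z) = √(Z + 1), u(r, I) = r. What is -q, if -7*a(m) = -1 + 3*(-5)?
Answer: -660 - 16*√23/7 ≈ -670.96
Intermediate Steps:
a(m) = 16/7 (a(m) = -(-1 + 3*(-5))/7 = -(-1 - 15)/7 = -⅐*(-16) = 16/7)
p(Z) = √(1 + Z)
q = 660 + 16*√23/7 (q = √(1 + 22)*(16/7) + 660 = √23*(16/7) + 660 = 16*√23/7 + 660 = 660 + 16*√23/7 ≈ 670.96)
-q = -(660 + 16*√23/7) = -660 - 16*√23/7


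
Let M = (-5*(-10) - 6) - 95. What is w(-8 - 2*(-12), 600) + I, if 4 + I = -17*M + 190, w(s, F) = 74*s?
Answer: 2237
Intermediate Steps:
M = -51 (M = (50 - 6) - 95 = 44 - 95 = -51)
I = 1053 (I = -4 + (-17*(-51) + 190) = -4 + (867 + 190) = -4 + 1057 = 1053)
w(-8 - 2*(-12), 600) + I = 74*(-8 - 2*(-12)) + 1053 = 74*(-8 + 24) + 1053 = 74*16 + 1053 = 1184 + 1053 = 2237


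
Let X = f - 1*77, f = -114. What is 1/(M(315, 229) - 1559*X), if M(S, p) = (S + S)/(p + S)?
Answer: 272/80993483 ≈ 3.3583e-6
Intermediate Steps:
M(S, p) = 2*S/(S + p) (M(S, p) = (2*S)/(S + p) = 2*S/(S + p))
X = -191 (X = -114 - 1*77 = -114 - 77 = -191)
1/(M(315, 229) - 1559*X) = 1/(2*315/(315 + 229) - 1559*(-191)) = 1/(2*315/544 + 297769) = 1/(2*315*(1/544) + 297769) = 1/(315/272 + 297769) = 1/(80993483/272) = 272/80993483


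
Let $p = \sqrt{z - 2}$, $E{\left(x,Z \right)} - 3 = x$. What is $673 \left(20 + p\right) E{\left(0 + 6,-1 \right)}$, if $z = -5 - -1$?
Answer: $121140 + 6057 i \sqrt{6} \approx 1.2114 \cdot 10^{5} + 14837.0 i$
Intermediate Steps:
$z = -4$ ($z = -5 + 1 = -4$)
$E{\left(x,Z \right)} = 3 + x$
$p = i \sqrt{6}$ ($p = \sqrt{-4 - 2} = \sqrt{-6} = i \sqrt{6} \approx 2.4495 i$)
$673 \left(20 + p\right) E{\left(0 + 6,-1 \right)} = 673 \left(20 + i \sqrt{6}\right) \left(3 + \left(0 + 6\right)\right) = 673 \left(20 + i \sqrt{6}\right) \left(3 + 6\right) = 673 \left(20 + i \sqrt{6}\right) 9 = 673 \left(180 + 9 i \sqrt{6}\right) = 121140 + 6057 i \sqrt{6}$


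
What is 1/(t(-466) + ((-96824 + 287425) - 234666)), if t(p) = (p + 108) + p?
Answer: -1/44889 ≈ -2.2277e-5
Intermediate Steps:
t(p) = 108 + 2*p (t(p) = (108 + p) + p = 108 + 2*p)
1/(t(-466) + ((-96824 + 287425) - 234666)) = 1/((108 + 2*(-466)) + ((-96824 + 287425) - 234666)) = 1/((108 - 932) + (190601 - 234666)) = 1/(-824 - 44065) = 1/(-44889) = -1/44889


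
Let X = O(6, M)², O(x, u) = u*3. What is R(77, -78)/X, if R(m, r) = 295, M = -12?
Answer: 295/1296 ≈ 0.22762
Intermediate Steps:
O(x, u) = 3*u
X = 1296 (X = (3*(-12))² = (-36)² = 1296)
R(77, -78)/X = 295/1296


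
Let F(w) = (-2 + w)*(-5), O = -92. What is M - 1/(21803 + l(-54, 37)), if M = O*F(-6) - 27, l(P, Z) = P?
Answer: -80623544/21749 ≈ -3707.0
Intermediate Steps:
F(w) = 10 - 5*w
M = -3707 (M = -92*(10 - 5*(-6)) - 27 = -92*(10 + 30) - 27 = -92*40 - 27 = -3680 - 27 = -3707)
M - 1/(21803 + l(-54, 37)) = -3707 - 1/(21803 - 54) = -3707 - 1/21749 = -80623544/21749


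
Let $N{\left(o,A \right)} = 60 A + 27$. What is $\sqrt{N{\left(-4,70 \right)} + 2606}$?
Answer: $\sqrt{6833} \approx 82.662$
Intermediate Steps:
$N{\left(o,A \right)} = 27 + 60 A$
$\sqrt{N{\left(-4,70 \right)} + 2606} = \sqrt{\left(27 + 60 \cdot 70\right) + 2606} = \sqrt{\left(27 + 4200\right) + 2606} = \sqrt{4227 + 2606} = \sqrt{6833}$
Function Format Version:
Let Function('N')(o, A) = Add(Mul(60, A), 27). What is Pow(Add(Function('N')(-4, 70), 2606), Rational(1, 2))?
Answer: Pow(6833, Rational(1, 2)) ≈ 82.662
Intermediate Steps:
Function('N')(o, A) = Add(27, Mul(60, A))
Pow(Add(Function('N')(-4, 70), 2606), Rational(1, 2)) = Pow(Add(Add(27, Mul(60, 70)), 2606), Rational(1, 2)) = Pow(Add(Add(27, 4200), 2606), Rational(1, 2)) = Pow(Add(4227, 2606), Rational(1, 2)) = Pow(6833, Rational(1, 2))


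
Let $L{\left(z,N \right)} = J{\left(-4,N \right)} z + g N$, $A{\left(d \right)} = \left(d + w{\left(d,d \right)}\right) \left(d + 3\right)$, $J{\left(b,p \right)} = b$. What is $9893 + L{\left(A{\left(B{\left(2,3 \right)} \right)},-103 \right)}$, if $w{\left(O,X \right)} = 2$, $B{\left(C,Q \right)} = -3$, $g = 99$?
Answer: $-304$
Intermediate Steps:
$A{\left(d \right)} = \left(2 + d\right) \left(3 + d\right)$ ($A{\left(d \right)} = \left(d + 2\right) \left(d + 3\right) = \left(2 + d\right) \left(3 + d\right)$)
$L{\left(z,N \right)} = - 4 z + 99 N$
$9893 + L{\left(A{\left(B{\left(2,3 \right)} \right)},-103 \right)} = 9893 - \left(10197 + 4 \left(6 + \left(-3\right)^{2} + 5 \left(-3\right)\right)\right) = 9893 - \left(10197 + 4 \left(6 + 9 - 15\right)\right) = 9893 - 10197 = -304$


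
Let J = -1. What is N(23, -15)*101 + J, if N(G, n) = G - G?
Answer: -1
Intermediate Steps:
N(G, n) = 0
N(23, -15)*101 + J = 0*101 - 1 = 0 - 1 = -1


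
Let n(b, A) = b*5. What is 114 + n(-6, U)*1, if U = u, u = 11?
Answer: 84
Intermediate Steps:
U = 11
n(b, A) = 5*b
114 + n(-6, U)*1 = 114 + (5*(-6))*1 = 114 - 30*1 = 114 - 30 = 84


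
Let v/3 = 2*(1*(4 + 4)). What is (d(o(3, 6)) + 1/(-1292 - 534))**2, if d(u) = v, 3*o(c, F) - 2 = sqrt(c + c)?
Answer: 7681996609/3334276 ≈ 2303.9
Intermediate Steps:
o(c, F) = 2/3 + sqrt(2)*sqrt(c)/3 (o(c, F) = 2/3 + sqrt(c + c)/3 = 2/3 + sqrt(2*c)/3 = 2/3 + (sqrt(2)*sqrt(c))/3 = 2/3 + sqrt(2)*sqrt(c)/3)
v = 48 (v = 3*(2*(1*(4 + 4))) = 3*(2*(1*8)) = 3*(2*8) = 3*16 = 48)
d(u) = 48
(d(o(3, 6)) + 1/(-1292 - 534))**2 = (48 + 1/(-1292 - 534))**2 = (48 + 1/(-1826))**2 = (48 - 1/1826)**2 = (87647/1826)**2 = 7681996609/3334276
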